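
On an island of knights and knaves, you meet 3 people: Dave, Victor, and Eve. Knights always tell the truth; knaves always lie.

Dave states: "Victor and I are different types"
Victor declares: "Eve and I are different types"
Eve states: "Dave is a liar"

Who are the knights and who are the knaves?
Dave is a knight.
Victor is a knave.
Eve is a knave.

Verification:
- Dave (knight) says "Victor and I are different types" - this is TRUE because Dave is a knight and Victor is a knave.
- Victor (knave) says "Eve and I are different types" - this is FALSE (a lie) because Victor is a knave and Eve is a knave.
- Eve (knave) says "Dave is a liar" - this is FALSE (a lie) because Dave is a knight.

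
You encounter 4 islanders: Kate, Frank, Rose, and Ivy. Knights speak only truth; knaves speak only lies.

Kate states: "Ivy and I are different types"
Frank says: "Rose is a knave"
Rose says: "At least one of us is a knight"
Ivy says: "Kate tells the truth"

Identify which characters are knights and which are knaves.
Kate is a knave.
Frank is a knave.
Rose is a knight.
Ivy is a knave.

Verification:
- Kate (knave) says "Ivy and I are different types" - this is FALSE (a lie) because Kate is a knave and Ivy is a knave.
- Frank (knave) says "Rose is a knave" - this is FALSE (a lie) because Rose is a knight.
- Rose (knight) says "At least one of us is a knight" - this is TRUE because Rose is a knight.
- Ivy (knave) says "Kate tells the truth" - this is FALSE (a lie) because Kate is a knave.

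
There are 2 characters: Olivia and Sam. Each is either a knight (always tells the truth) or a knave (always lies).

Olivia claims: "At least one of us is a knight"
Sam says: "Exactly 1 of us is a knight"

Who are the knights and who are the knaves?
Olivia is a knave.
Sam is a knave.

Verification:
- Olivia (knave) says "At least one of us is a knight" - this is FALSE (a lie) because no one is a knight.
- Sam (knave) says "Exactly 1 of us is a knight" - this is FALSE (a lie) because there are 0 knights.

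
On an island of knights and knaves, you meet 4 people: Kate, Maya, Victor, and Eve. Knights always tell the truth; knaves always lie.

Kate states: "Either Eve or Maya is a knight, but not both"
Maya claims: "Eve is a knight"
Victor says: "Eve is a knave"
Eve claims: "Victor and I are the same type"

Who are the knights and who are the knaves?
Kate is a knave.
Maya is a knave.
Victor is a knight.
Eve is a knave.

Verification:
- Kate (knave) says "Either Eve or Maya is a knight, but not both" - this is FALSE (a lie) because Eve is a knave and Maya is a knave.
- Maya (knave) says "Eve is a knight" - this is FALSE (a lie) because Eve is a knave.
- Victor (knight) says "Eve is a knave" - this is TRUE because Eve is a knave.
- Eve (knave) says "Victor and I are the same type" - this is FALSE (a lie) because Eve is a knave and Victor is a knight.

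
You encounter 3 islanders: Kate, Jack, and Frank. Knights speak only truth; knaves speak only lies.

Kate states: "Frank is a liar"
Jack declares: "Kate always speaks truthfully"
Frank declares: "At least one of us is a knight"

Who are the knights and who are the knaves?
Kate is a knave.
Jack is a knave.
Frank is a knight.

Verification:
- Kate (knave) says "Frank is a liar" - this is FALSE (a lie) because Frank is a knight.
- Jack (knave) says "Kate always speaks truthfully" - this is FALSE (a lie) because Kate is a knave.
- Frank (knight) says "At least one of us is a knight" - this is TRUE because Frank is a knight.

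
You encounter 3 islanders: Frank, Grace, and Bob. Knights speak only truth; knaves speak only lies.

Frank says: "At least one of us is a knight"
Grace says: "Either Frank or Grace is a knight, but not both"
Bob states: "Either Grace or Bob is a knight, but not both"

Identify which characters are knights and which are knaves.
Frank is a knave.
Grace is a knave.
Bob is a knave.

Verification:
- Frank (knave) says "At least one of us is a knight" - this is FALSE (a lie) because no one is a knight.
- Grace (knave) says "Either Frank or Grace is a knight, but not both" - this is FALSE (a lie) because Frank is a knave and Grace is a knave.
- Bob (knave) says "Either Grace or Bob is a knight, but not both" - this is FALSE (a lie) because Grace is a knave and Bob is a knave.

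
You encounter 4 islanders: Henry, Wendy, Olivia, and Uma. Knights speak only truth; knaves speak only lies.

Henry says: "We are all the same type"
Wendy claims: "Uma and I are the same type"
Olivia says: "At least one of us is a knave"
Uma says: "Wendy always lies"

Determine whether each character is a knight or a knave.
Henry is a knave.
Wendy is a knave.
Olivia is a knight.
Uma is a knight.

Verification:
- Henry (knave) says "We are all the same type" - this is FALSE (a lie) because Olivia and Uma are knights and Henry and Wendy are knaves.
- Wendy (knave) says "Uma and I are the same type" - this is FALSE (a lie) because Wendy is a knave and Uma is a knight.
- Olivia (knight) says "At least one of us is a knave" - this is TRUE because Henry and Wendy are knaves.
- Uma (knight) says "Wendy always lies" - this is TRUE because Wendy is a knave.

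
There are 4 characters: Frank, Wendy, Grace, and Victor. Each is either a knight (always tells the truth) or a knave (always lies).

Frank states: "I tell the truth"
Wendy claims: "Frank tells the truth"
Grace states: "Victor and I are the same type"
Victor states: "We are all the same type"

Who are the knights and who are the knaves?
Frank is a knight.
Wendy is a knight.
Grace is a knight.
Victor is a knight.

Verification:
- Frank (knight) says "I tell the truth" - this is TRUE because Frank is a knight.
- Wendy (knight) says "Frank tells the truth" - this is TRUE because Frank is a knight.
- Grace (knight) says "Victor and I are the same type" - this is TRUE because Grace is a knight and Victor is a knight.
- Victor (knight) says "We are all the same type" - this is TRUE because Frank, Wendy, Grace, and Victor are knights.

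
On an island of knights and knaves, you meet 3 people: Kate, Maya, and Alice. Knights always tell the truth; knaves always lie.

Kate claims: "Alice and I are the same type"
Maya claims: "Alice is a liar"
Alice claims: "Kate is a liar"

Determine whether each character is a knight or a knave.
Kate is a knave.
Maya is a knave.
Alice is a knight.

Verification:
- Kate (knave) says "Alice and I are the same type" - this is FALSE (a lie) because Kate is a knave and Alice is a knight.
- Maya (knave) says "Alice is a liar" - this is FALSE (a lie) because Alice is a knight.
- Alice (knight) says "Kate is a liar" - this is TRUE because Kate is a knave.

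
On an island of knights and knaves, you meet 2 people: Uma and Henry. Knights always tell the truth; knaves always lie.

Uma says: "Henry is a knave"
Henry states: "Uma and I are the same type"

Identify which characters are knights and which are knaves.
Uma is a knight.
Henry is a knave.

Verification:
- Uma (knight) says "Henry is a knave" - this is TRUE because Henry is a knave.
- Henry (knave) says "Uma and I are the same type" - this is FALSE (a lie) because Henry is a knave and Uma is a knight.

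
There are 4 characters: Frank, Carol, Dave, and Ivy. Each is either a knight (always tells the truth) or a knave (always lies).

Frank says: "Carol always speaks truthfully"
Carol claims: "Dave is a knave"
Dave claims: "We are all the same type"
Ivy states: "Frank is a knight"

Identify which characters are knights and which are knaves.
Frank is a knight.
Carol is a knight.
Dave is a knave.
Ivy is a knight.

Verification:
- Frank (knight) says "Carol always speaks truthfully" - this is TRUE because Carol is a knight.
- Carol (knight) says "Dave is a knave" - this is TRUE because Dave is a knave.
- Dave (knave) says "We are all the same type" - this is FALSE (a lie) because Frank, Carol, and Ivy are knights and Dave is a knave.
- Ivy (knight) says "Frank is a knight" - this is TRUE because Frank is a knight.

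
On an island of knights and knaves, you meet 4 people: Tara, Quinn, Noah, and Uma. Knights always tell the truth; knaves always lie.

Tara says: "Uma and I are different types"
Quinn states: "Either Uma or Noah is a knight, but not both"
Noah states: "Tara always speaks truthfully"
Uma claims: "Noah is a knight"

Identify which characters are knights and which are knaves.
Tara is a knave.
Quinn is a knave.
Noah is a knave.
Uma is a knave.

Verification:
- Tara (knave) says "Uma and I are different types" - this is FALSE (a lie) because Tara is a knave and Uma is a knave.
- Quinn (knave) says "Either Uma or Noah is a knight, but not both" - this is FALSE (a lie) because Uma is a knave and Noah is a knave.
- Noah (knave) says "Tara always speaks truthfully" - this is FALSE (a lie) because Tara is a knave.
- Uma (knave) says "Noah is a knight" - this is FALSE (a lie) because Noah is a knave.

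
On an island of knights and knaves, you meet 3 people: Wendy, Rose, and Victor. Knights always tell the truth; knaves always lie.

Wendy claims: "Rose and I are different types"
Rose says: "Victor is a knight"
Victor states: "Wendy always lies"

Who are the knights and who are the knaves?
Wendy is a knight.
Rose is a knave.
Victor is a knave.

Verification:
- Wendy (knight) says "Rose and I are different types" - this is TRUE because Wendy is a knight and Rose is a knave.
- Rose (knave) says "Victor is a knight" - this is FALSE (a lie) because Victor is a knave.
- Victor (knave) says "Wendy always lies" - this is FALSE (a lie) because Wendy is a knight.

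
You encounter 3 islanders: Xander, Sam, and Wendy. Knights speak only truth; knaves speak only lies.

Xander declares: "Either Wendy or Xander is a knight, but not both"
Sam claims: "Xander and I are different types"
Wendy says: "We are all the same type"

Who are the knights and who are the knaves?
Xander is a knave.
Sam is a knight.
Wendy is a knave.

Verification:
- Xander (knave) says "Either Wendy or Xander is a knight, but not both" - this is FALSE (a lie) because Wendy is a knave and Xander is a knave.
- Sam (knight) says "Xander and I are different types" - this is TRUE because Sam is a knight and Xander is a knave.
- Wendy (knave) says "We are all the same type" - this is FALSE (a lie) because Sam is a knight and Xander and Wendy are knaves.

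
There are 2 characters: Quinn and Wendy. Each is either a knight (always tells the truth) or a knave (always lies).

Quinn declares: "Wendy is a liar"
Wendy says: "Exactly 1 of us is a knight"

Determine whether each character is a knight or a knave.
Quinn is a knave.
Wendy is a knight.

Verification:
- Quinn (knave) says "Wendy is a liar" - this is FALSE (a lie) because Wendy is a knight.
- Wendy (knight) says "Exactly 1 of us is a knight" - this is TRUE because there are 1 knights.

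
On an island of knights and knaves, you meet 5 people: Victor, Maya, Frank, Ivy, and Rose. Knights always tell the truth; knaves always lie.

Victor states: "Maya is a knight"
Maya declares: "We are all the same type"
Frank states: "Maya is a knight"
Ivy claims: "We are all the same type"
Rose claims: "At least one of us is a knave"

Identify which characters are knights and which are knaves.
Victor is a knave.
Maya is a knave.
Frank is a knave.
Ivy is a knave.
Rose is a knight.

Verification:
- Victor (knave) says "Maya is a knight" - this is FALSE (a lie) because Maya is a knave.
- Maya (knave) says "We are all the same type" - this is FALSE (a lie) because Rose is a knight and Victor, Maya, Frank, and Ivy are knaves.
- Frank (knave) says "Maya is a knight" - this is FALSE (a lie) because Maya is a knave.
- Ivy (knave) says "We are all the same type" - this is FALSE (a lie) because Rose is a knight and Victor, Maya, Frank, and Ivy are knaves.
- Rose (knight) says "At least one of us is a knave" - this is TRUE because Victor, Maya, Frank, and Ivy are knaves.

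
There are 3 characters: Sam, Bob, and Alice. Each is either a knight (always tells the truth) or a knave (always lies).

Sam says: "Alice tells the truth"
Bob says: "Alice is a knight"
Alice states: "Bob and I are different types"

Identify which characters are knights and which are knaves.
Sam is a knave.
Bob is a knave.
Alice is a knave.

Verification:
- Sam (knave) says "Alice tells the truth" - this is FALSE (a lie) because Alice is a knave.
- Bob (knave) says "Alice is a knight" - this is FALSE (a lie) because Alice is a knave.
- Alice (knave) says "Bob and I are different types" - this is FALSE (a lie) because Alice is a knave and Bob is a knave.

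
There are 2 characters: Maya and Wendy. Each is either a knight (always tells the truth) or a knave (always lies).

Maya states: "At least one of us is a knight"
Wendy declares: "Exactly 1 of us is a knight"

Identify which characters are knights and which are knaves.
Maya is a knave.
Wendy is a knave.

Verification:
- Maya (knave) says "At least one of us is a knight" - this is FALSE (a lie) because no one is a knight.
- Wendy (knave) says "Exactly 1 of us is a knight" - this is FALSE (a lie) because there are 0 knights.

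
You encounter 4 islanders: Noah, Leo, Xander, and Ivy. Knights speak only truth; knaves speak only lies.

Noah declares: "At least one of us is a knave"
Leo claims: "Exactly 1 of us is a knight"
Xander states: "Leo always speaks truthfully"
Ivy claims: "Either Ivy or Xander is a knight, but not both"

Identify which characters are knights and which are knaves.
Noah is a knight.
Leo is a knave.
Xander is a knave.
Ivy is a knight.

Verification:
- Noah (knight) says "At least one of us is a knave" - this is TRUE because Leo and Xander are knaves.
- Leo (knave) says "Exactly 1 of us is a knight" - this is FALSE (a lie) because there are 2 knights.
- Xander (knave) says "Leo always speaks truthfully" - this is FALSE (a lie) because Leo is a knave.
- Ivy (knight) says "Either Ivy or Xander is a knight, but not both" - this is TRUE because Ivy is a knight and Xander is a knave.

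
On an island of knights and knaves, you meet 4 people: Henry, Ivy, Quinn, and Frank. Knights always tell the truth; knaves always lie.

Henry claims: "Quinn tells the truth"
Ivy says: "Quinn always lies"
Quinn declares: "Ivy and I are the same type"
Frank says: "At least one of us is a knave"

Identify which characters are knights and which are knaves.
Henry is a knave.
Ivy is a knight.
Quinn is a knave.
Frank is a knight.

Verification:
- Henry (knave) says "Quinn tells the truth" - this is FALSE (a lie) because Quinn is a knave.
- Ivy (knight) says "Quinn always lies" - this is TRUE because Quinn is a knave.
- Quinn (knave) says "Ivy and I are the same type" - this is FALSE (a lie) because Quinn is a knave and Ivy is a knight.
- Frank (knight) says "At least one of us is a knave" - this is TRUE because Henry and Quinn are knaves.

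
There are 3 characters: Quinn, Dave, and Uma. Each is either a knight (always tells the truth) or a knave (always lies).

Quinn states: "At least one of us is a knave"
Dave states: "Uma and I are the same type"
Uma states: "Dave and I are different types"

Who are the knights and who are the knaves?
Quinn is a knight.
Dave is a knave.
Uma is a knight.

Verification:
- Quinn (knight) says "At least one of us is a knave" - this is TRUE because Dave is a knave.
- Dave (knave) says "Uma and I are the same type" - this is FALSE (a lie) because Dave is a knave and Uma is a knight.
- Uma (knight) says "Dave and I are different types" - this is TRUE because Uma is a knight and Dave is a knave.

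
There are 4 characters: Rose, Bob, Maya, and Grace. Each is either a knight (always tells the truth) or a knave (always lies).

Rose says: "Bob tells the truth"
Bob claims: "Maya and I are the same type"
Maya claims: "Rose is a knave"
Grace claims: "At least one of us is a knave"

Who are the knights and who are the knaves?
Rose is a knave.
Bob is a knave.
Maya is a knight.
Grace is a knight.

Verification:
- Rose (knave) says "Bob tells the truth" - this is FALSE (a lie) because Bob is a knave.
- Bob (knave) says "Maya and I are the same type" - this is FALSE (a lie) because Bob is a knave and Maya is a knight.
- Maya (knight) says "Rose is a knave" - this is TRUE because Rose is a knave.
- Grace (knight) says "At least one of us is a knave" - this is TRUE because Rose and Bob are knaves.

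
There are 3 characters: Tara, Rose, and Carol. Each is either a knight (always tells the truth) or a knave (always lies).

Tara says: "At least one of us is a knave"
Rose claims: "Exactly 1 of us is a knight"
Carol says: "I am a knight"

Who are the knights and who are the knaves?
Tara is a knight.
Rose is a knave.
Carol is a knight.

Verification:
- Tara (knight) says "At least one of us is a knave" - this is TRUE because Rose is a knave.
- Rose (knave) says "Exactly 1 of us is a knight" - this is FALSE (a lie) because there are 2 knights.
- Carol (knight) says "I am a knight" - this is TRUE because Carol is a knight.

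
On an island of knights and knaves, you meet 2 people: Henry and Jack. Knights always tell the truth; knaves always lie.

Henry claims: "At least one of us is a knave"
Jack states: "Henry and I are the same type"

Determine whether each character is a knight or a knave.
Henry is a knight.
Jack is a knave.

Verification:
- Henry (knight) says "At least one of us is a knave" - this is TRUE because Jack is a knave.
- Jack (knave) says "Henry and I are the same type" - this is FALSE (a lie) because Jack is a knave and Henry is a knight.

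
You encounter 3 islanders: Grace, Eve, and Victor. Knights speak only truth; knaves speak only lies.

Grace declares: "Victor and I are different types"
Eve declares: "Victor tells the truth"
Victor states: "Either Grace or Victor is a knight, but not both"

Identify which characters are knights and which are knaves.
Grace is a knave.
Eve is a knave.
Victor is a knave.

Verification:
- Grace (knave) says "Victor and I are different types" - this is FALSE (a lie) because Grace is a knave and Victor is a knave.
- Eve (knave) says "Victor tells the truth" - this is FALSE (a lie) because Victor is a knave.
- Victor (knave) says "Either Grace or Victor is a knight, but not both" - this is FALSE (a lie) because Grace is a knave and Victor is a knave.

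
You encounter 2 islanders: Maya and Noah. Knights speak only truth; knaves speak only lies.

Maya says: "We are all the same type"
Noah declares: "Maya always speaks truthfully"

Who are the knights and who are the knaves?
Maya is a knight.
Noah is a knight.

Verification:
- Maya (knight) says "We are all the same type" - this is TRUE because Maya and Noah are knights.
- Noah (knight) says "Maya always speaks truthfully" - this is TRUE because Maya is a knight.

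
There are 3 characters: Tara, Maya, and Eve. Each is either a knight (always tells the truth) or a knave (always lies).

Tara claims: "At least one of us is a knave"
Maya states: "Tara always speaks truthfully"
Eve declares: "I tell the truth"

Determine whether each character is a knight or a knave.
Tara is a knight.
Maya is a knight.
Eve is a knave.

Verification:
- Tara (knight) says "At least one of us is a knave" - this is TRUE because Eve is a knave.
- Maya (knight) says "Tara always speaks truthfully" - this is TRUE because Tara is a knight.
- Eve (knave) says "I tell the truth" - this is FALSE (a lie) because Eve is a knave.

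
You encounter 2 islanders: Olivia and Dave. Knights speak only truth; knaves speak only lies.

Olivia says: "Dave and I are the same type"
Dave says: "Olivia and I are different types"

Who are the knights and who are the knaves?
Olivia is a knave.
Dave is a knight.

Verification:
- Olivia (knave) says "Dave and I are the same type" - this is FALSE (a lie) because Olivia is a knave and Dave is a knight.
- Dave (knight) says "Olivia and I are different types" - this is TRUE because Dave is a knight and Olivia is a knave.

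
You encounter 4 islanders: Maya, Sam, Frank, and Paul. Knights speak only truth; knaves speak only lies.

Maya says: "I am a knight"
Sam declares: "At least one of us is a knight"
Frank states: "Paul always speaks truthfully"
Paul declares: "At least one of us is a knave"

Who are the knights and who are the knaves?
Maya is a knave.
Sam is a knight.
Frank is a knight.
Paul is a knight.

Verification:
- Maya (knave) says "I am a knight" - this is FALSE (a lie) because Maya is a knave.
- Sam (knight) says "At least one of us is a knight" - this is TRUE because Sam, Frank, and Paul are knights.
- Frank (knight) says "Paul always speaks truthfully" - this is TRUE because Paul is a knight.
- Paul (knight) says "At least one of us is a knave" - this is TRUE because Maya is a knave.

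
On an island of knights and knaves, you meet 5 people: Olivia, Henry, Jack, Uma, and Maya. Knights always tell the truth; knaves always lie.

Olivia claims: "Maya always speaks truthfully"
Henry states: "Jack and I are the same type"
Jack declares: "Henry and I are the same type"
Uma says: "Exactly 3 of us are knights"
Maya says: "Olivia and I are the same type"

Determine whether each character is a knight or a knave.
Olivia is a knight.
Henry is a knight.
Jack is a knight.
Uma is a knave.
Maya is a knight.

Verification:
- Olivia (knight) says "Maya always speaks truthfully" - this is TRUE because Maya is a knight.
- Henry (knight) says "Jack and I are the same type" - this is TRUE because Henry is a knight and Jack is a knight.
- Jack (knight) says "Henry and I are the same type" - this is TRUE because Jack is a knight and Henry is a knight.
- Uma (knave) says "Exactly 3 of us are knights" - this is FALSE (a lie) because there are 4 knights.
- Maya (knight) says "Olivia and I are the same type" - this is TRUE because Maya is a knight and Olivia is a knight.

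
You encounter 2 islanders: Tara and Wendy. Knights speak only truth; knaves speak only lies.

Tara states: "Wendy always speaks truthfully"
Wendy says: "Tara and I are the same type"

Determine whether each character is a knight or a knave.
Tara is a knight.
Wendy is a knight.

Verification:
- Tara (knight) says "Wendy always speaks truthfully" - this is TRUE because Wendy is a knight.
- Wendy (knight) says "Tara and I are the same type" - this is TRUE because Wendy is a knight and Tara is a knight.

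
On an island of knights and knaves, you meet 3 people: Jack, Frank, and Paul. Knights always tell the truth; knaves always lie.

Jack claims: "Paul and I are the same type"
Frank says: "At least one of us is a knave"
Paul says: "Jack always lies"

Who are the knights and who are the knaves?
Jack is a knave.
Frank is a knight.
Paul is a knight.

Verification:
- Jack (knave) says "Paul and I are the same type" - this is FALSE (a lie) because Jack is a knave and Paul is a knight.
- Frank (knight) says "At least one of us is a knave" - this is TRUE because Jack is a knave.
- Paul (knight) says "Jack always lies" - this is TRUE because Jack is a knave.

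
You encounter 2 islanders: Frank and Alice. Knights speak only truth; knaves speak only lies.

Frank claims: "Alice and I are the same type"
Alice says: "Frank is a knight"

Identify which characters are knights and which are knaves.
Frank is a knight.
Alice is a knight.

Verification:
- Frank (knight) says "Alice and I are the same type" - this is TRUE because Frank is a knight and Alice is a knight.
- Alice (knight) says "Frank is a knight" - this is TRUE because Frank is a knight.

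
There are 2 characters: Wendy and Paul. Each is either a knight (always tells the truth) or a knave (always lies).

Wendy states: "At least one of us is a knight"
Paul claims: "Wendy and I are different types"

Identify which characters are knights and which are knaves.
Wendy is a knave.
Paul is a knave.

Verification:
- Wendy (knave) says "At least one of us is a knight" - this is FALSE (a lie) because no one is a knight.
- Paul (knave) says "Wendy and I are different types" - this is FALSE (a lie) because Paul is a knave and Wendy is a knave.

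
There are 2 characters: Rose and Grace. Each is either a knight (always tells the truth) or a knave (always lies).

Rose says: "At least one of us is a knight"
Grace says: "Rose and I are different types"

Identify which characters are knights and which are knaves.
Rose is a knave.
Grace is a knave.

Verification:
- Rose (knave) says "At least one of us is a knight" - this is FALSE (a lie) because no one is a knight.
- Grace (knave) says "Rose and I are different types" - this is FALSE (a lie) because Grace is a knave and Rose is a knave.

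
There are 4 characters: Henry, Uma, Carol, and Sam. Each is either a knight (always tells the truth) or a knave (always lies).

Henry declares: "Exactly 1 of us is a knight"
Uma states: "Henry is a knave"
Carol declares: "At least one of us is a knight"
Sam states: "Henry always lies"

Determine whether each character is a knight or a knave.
Henry is a knave.
Uma is a knight.
Carol is a knight.
Sam is a knight.

Verification:
- Henry (knave) says "Exactly 1 of us is a knight" - this is FALSE (a lie) because there are 3 knights.
- Uma (knight) says "Henry is a knave" - this is TRUE because Henry is a knave.
- Carol (knight) says "At least one of us is a knight" - this is TRUE because Uma, Carol, and Sam are knights.
- Sam (knight) says "Henry always lies" - this is TRUE because Henry is a knave.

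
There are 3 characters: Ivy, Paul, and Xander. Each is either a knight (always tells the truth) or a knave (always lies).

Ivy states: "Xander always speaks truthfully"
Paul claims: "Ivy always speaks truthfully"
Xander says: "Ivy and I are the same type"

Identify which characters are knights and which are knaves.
Ivy is a knight.
Paul is a knight.
Xander is a knight.

Verification:
- Ivy (knight) says "Xander always speaks truthfully" - this is TRUE because Xander is a knight.
- Paul (knight) says "Ivy always speaks truthfully" - this is TRUE because Ivy is a knight.
- Xander (knight) says "Ivy and I are the same type" - this is TRUE because Xander is a knight and Ivy is a knight.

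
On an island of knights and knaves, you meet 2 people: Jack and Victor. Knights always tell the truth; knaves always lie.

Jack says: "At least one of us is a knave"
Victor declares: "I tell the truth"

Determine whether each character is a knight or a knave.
Jack is a knight.
Victor is a knave.

Verification:
- Jack (knight) says "At least one of us is a knave" - this is TRUE because Victor is a knave.
- Victor (knave) says "I tell the truth" - this is FALSE (a lie) because Victor is a knave.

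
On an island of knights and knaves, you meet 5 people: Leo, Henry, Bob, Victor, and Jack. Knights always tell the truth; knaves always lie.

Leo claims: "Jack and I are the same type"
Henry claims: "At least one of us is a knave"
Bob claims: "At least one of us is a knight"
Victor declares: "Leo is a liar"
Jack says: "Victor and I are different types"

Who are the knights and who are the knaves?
Leo is a knight.
Henry is a knight.
Bob is a knight.
Victor is a knave.
Jack is a knight.

Verification:
- Leo (knight) says "Jack and I are the same type" - this is TRUE because Leo is a knight and Jack is a knight.
- Henry (knight) says "At least one of us is a knave" - this is TRUE because Victor is a knave.
- Bob (knight) says "At least one of us is a knight" - this is TRUE because Leo, Henry, Bob, and Jack are knights.
- Victor (knave) says "Leo is a liar" - this is FALSE (a lie) because Leo is a knight.
- Jack (knight) says "Victor and I are different types" - this is TRUE because Jack is a knight and Victor is a knave.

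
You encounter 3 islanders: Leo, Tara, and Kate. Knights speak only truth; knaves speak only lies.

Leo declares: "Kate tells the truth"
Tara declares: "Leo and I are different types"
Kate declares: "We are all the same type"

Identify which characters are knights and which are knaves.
Leo is a knave.
Tara is a knight.
Kate is a knave.

Verification:
- Leo (knave) says "Kate tells the truth" - this is FALSE (a lie) because Kate is a knave.
- Tara (knight) says "Leo and I are different types" - this is TRUE because Tara is a knight and Leo is a knave.
- Kate (knave) says "We are all the same type" - this is FALSE (a lie) because Tara is a knight and Leo and Kate are knaves.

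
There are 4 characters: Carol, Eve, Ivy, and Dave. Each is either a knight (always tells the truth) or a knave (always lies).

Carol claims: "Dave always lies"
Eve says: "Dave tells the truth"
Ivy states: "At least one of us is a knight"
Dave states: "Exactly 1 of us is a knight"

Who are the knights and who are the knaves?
Carol is a knight.
Eve is a knave.
Ivy is a knight.
Dave is a knave.

Verification:
- Carol (knight) says "Dave always lies" - this is TRUE because Dave is a knave.
- Eve (knave) says "Dave tells the truth" - this is FALSE (a lie) because Dave is a knave.
- Ivy (knight) says "At least one of us is a knight" - this is TRUE because Carol and Ivy are knights.
- Dave (knave) says "Exactly 1 of us is a knight" - this is FALSE (a lie) because there are 2 knights.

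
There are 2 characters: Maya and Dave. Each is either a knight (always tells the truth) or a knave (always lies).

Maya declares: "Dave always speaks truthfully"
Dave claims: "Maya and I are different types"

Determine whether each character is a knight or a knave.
Maya is a knave.
Dave is a knave.

Verification:
- Maya (knave) says "Dave always speaks truthfully" - this is FALSE (a lie) because Dave is a knave.
- Dave (knave) says "Maya and I are different types" - this is FALSE (a lie) because Dave is a knave and Maya is a knave.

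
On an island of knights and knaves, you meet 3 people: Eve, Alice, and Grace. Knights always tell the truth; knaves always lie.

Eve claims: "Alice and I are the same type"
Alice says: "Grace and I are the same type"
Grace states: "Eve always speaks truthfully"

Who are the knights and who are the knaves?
Eve is a knight.
Alice is a knight.
Grace is a knight.

Verification:
- Eve (knight) says "Alice and I are the same type" - this is TRUE because Eve is a knight and Alice is a knight.
- Alice (knight) says "Grace and I are the same type" - this is TRUE because Alice is a knight and Grace is a knight.
- Grace (knight) says "Eve always speaks truthfully" - this is TRUE because Eve is a knight.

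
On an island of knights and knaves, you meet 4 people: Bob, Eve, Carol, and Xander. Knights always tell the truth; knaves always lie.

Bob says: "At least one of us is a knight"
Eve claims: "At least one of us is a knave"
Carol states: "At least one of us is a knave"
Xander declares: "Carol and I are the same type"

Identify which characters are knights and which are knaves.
Bob is a knight.
Eve is a knight.
Carol is a knight.
Xander is a knave.

Verification:
- Bob (knight) says "At least one of us is a knight" - this is TRUE because Bob, Eve, and Carol are knights.
- Eve (knight) says "At least one of us is a knave" - this is TRUE because Xander is a knave.
- Carol (knight) says "At least one of us is a knave" - this is TRUE because Xander is a knave.
- Xander (knave) says "Carol and I are the same type" - this is FALSE (a lie) because Xander is a knave and Carol is a knight.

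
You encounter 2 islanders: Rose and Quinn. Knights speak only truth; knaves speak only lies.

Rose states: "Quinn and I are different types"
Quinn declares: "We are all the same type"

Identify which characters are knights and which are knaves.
Rose is a knight.
Quinn is a knave.

Verification:
- Rose (knight) says "Quinn and I are different types" - this is TRUE because Rose is a knight and Quinn is a knave.
- Quinn (knave) says "We are all the same type" - this is FALSE (a lie) because Rose is a knight and Quinn is a knave.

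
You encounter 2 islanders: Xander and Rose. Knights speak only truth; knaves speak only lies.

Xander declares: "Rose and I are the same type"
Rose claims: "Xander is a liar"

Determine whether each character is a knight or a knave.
Xander is a knave.
Rose is a knight.

Verification:
- Xander (knave) says "Rose and I are the same type" - this is FALSE (a lie) because Xander is a knave and Rose is a knight.
- Rose (knight) says "Xander is a liar" - this is TRUE because Xander is a knave.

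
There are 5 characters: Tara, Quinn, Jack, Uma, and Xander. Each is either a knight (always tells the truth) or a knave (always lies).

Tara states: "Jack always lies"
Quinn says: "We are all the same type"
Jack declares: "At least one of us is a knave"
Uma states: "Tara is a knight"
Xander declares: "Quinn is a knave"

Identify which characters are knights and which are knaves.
Tara is a knave.
Quinn is a knave.
Jack is a knight.
Uma is a knave.
Xander is a knight.

Verification:
- Tara (knave) says "Jack always lies" - this is FALSE (a lie) because Jack is a knight.
- Quinn (knave) says "We are all the same type" - this is FALSE (a lie) because Jack and Xander are knights and Tara, Quinn, and Uma are knaves.
- Jack (knight) says "At least one of us is a knave" - this is TRUE because Tara, Quinn, and Uma are knaves.
- Uma (knave) says "Tara is a knight" - this is FALSE (a lie) because Tara is a knave.
- Xander (knight) says "Quinn is a knave" - this is TRUE because Quinn is a knave.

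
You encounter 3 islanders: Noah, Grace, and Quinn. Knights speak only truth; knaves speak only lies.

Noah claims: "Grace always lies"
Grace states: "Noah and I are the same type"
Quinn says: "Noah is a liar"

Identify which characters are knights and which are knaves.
Noah is a knight.
Grace is a knave.
Quinn is a knave.

Verification:
- Noah (knight) says "Grace always lies" - this is TRUE because Grace is a knave.
- Grace (knave) says "Noah and I are the same type" - this is FALSE (a lie) because Grace is a knave and Noah is a knight.
- Quinn (knave) says "Noah is a liar" - this is FALSE (a lie) because Noah is a knight.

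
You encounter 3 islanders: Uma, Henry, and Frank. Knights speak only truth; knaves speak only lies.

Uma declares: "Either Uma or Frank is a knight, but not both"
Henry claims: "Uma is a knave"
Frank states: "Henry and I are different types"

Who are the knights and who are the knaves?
Uma is a knight.
Henry is a knave.
Frank is a knave.

Verification:
- Uma (knight) says "Either Uma or Frank is a knight, but not both" - this is TRUE because Uma is a knight and Frank is a knave.
- Henry (knave) says "Uma is a knave" - this is FALSE (a lie) because Uma is a knight.
- Frank (knave) says "Henry and I are different types" - this is FALSE (a lie) because Frank is a knave and Henry is a knave.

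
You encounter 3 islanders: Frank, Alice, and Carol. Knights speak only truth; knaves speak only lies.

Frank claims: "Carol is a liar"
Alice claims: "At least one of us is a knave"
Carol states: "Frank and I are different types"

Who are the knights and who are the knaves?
Frank is a knave.
Alice is a knight.
Carol is a knight.

Verification:
- Frank (knave) says "Carol is a liar" - this is FALSE (a lie) because Carol is a knight.
- Alice (knight) says "At least one of us is a knave" - this is TRUE because Frank is a knave.
- Carol (knight) says "Frank and I are different types" - this is TRUE because Carol is a knight and Frank is a knave.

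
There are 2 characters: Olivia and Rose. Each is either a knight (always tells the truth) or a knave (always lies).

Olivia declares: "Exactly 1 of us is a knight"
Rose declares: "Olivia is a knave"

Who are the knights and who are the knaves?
Olivia is a knight.
Rose is a knave.

Verification:
- Olivia (knight) says "Exactly 1 of us is a knight" - this is TRUE because there are 1 knights.
- Rose (knave) says "Olivia is a knave" - this is FALSE (a lie) because Olivia is a knight.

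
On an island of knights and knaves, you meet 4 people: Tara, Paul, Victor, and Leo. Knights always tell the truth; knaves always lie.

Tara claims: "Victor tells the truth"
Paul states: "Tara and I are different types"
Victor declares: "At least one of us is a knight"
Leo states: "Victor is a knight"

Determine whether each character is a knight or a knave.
Tara is a knave.
Paul is a knave.
Victor is a knave.
Leo is a knave.

Verification:
- Tara (knave) says "Victor tells the truth" - this is FALSE (a lie) because Victor is a knave.
- Paul (knave) says "Tara and I are different types" - this is FALSE (a lie) because Paul is a knave and Tara is a knave.
- Victor (knave) says "At least one of us is a knight" - this is FALSE (a lie) because no one is a knight.
- Leo (knave) says "Victor is a knight" - this is FALSE (a lie) because Victor is a knave.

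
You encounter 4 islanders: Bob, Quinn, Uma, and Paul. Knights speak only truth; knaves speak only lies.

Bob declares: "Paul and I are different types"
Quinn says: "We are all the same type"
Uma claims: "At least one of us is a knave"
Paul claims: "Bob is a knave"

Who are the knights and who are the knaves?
Bob is a knight.
Quinn is a knave.
Uma is a knight.
Paul is a knave.

Verification:
- Bob (knight) says "Paul and I are different types" - this is TRUE because Bob is a knight and Paul is a knave.
- Quinn (knave) says "We are all the same type" - this is FALSE (a lie) because Bob and Uma are knights and Quinn and Paul are knaves.
- Uma (knight) says "At least one of us is a knave" - this is TRUE because Quinn and Paul are knaves.
- Paul (knave) says "Bob is a knave" - this is FALSE (a lie) because Bob is a knight.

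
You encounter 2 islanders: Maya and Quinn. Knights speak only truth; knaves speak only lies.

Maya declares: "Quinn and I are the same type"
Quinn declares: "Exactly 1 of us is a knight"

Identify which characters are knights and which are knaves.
Maya is a knave.
Quinn is a knight.

Verification:
- Maya (knave) says "Quinn and I are the same type" - this is FALSE (a lie) because Maya is a knave and Quinn is a knight.
- Quinn (knight) says "Exactly 1 of us is a knight" - this is TRUE because there are 1 knights.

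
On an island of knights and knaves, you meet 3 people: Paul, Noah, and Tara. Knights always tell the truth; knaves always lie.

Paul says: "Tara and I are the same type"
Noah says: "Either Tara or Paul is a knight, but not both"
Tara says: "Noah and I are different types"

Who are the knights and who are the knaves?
Paul is a knight.
Noah is a knave.
Tara is a knight.

Verification:
- Paul (knight) says "Tara and I are the same type" - this is TRUE because Paul is a knight and Tara is a knight.
- Noah (knave) says "Either Tara or Paul is a knight, but not both" - this is FALSE (a lie) because Tara is a knight and Paul is a knight.
- Tara (knight) says "Noah and I are different types" - this is TRUE because Tara is a knight and Noah is a knave.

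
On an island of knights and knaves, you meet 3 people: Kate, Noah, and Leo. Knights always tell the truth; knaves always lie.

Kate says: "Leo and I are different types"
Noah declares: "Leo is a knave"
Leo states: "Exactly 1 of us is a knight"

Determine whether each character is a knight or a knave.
Kate is a knight.
Noah is a knight.
Leo is a knave.

Verification:
- Kate (knight) says "Leo and I are different types" - this is TRUE because Kate is a knight and Leo is a knave.
- Noah (knight) says "Leo is a knave" - this is TRUE because Leo is a knave.
- Leo (knave) says "Exactly 1 of us is a knight" - this is FALSE (a lie) because there are 2 knights.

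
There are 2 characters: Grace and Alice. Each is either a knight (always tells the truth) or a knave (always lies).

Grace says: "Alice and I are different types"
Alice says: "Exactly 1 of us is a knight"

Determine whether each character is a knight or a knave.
Grace is a knave.
Alice is a knave.

Verification:
- Grace (knave) says "Alice and I are different types" - this is FALSE (a lie) because Grace is a knave and Alice is a knave.
- Alice (knave) says "Exactly 1 of us is a knight" - this is FALSE (a lie) because there are 0 knights.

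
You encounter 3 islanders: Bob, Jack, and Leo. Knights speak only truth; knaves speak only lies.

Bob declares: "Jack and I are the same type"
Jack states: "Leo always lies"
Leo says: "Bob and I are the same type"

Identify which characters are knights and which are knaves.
Bob is a knight.
Jack is a knight.
Leo is a knave.

Verification:
- Bob (knight) says "Jack and I are the same type" - this is TRUE because Bob is a knight and Jack is a knight.
- Jack (knight) says "Leo always lies" - this is TRUE because Leo is a knave.
- Leo (knave) says "Bob and I are the same type" - this is FALSE (a lie) because Leo is a knave and Bob is a knight.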